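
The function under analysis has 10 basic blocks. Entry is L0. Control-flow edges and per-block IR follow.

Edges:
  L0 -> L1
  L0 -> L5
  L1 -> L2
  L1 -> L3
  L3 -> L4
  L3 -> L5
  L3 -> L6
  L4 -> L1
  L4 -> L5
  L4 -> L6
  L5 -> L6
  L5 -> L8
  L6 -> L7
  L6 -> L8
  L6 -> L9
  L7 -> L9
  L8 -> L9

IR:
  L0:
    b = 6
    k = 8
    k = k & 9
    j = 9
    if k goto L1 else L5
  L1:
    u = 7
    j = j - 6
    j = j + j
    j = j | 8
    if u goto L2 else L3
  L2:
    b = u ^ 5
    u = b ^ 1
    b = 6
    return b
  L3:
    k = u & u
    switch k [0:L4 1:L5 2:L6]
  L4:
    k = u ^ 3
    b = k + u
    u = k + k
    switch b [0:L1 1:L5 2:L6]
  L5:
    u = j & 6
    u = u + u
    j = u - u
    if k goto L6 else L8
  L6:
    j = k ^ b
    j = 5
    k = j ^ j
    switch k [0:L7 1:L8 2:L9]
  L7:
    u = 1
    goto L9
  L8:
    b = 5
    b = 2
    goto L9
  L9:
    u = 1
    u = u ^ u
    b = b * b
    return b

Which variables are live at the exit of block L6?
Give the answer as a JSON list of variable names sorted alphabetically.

def/use:
  L0: def={b,j,k} ue=∅
  L1: def={j,u} ue={j}
  L2: def={b,u} ue={u}
  L3: def={k} ue={u}
  L4: def={b,k,u} ue={u}
  L5: def={j,u} ue={j,k}
  L6: def={j,k} ue={b,k}
  L7: def={u} ue=∅
  L8: def={b} ue=∅
  L9: def={b,u} ue={b}

Backward fixpoint:
  L0: in=∅ out={b,j,k}
  L1: in={b,j} out={b,j,u}
  L2: in={u} out=∅
  L3: in={b,j,u} out={b,j,k,u}
  L4: in={j,u} out={b,j,k}
  L5: in={b,j,k} out={b,k}
  L6: in={b,k} out={b}
  L7: in={b} out={b}
  L8: in=∅ out={b}
  L9: in={b} out=∅

live-out(L6) = ["b"]

Answer: ["b"]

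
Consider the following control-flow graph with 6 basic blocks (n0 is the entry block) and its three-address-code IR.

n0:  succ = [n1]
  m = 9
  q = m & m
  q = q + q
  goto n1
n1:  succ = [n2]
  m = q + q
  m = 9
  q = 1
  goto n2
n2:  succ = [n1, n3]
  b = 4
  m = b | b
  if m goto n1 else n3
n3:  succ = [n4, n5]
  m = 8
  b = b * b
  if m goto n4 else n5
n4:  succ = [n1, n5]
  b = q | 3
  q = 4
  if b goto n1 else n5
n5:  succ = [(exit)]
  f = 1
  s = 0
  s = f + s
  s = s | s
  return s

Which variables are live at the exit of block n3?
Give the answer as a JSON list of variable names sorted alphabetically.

Answer: ["q"]

Analysis:
Block summaries:
  n0 def {m,q} use ∅
  n1 def {m,q} use {q}
  n2 def {b,m} use ∅
  n3 def {b,m} use {b}
  n4 def {b,q} use {q}
  n5 def {f,s} use ∅

Live sets:
  live n0: ∅→{q}
  live n1: {q}→{q}
  live n2: {q}→{b,q}
  live n3: {b,q}→{q}
  live n4: {q}→{q}
  live n5: ∅→∅

live-out(n3) = ["q"]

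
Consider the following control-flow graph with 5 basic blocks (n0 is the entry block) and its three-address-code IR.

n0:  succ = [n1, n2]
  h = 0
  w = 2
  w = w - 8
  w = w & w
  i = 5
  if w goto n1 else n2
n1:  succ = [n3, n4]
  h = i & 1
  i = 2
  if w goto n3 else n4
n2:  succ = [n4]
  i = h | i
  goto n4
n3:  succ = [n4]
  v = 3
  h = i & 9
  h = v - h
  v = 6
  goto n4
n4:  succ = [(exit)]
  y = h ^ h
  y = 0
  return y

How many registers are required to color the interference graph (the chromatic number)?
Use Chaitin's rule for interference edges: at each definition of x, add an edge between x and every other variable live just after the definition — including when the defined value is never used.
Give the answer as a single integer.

Answer: 3

Analysis:
Block summaries:
  n0: def={h,i,w} ue=∅
  n1: def={h,i} ue={i,w}
  n2: def={i} ue={h,i}
  n3: def={h,v} ue={i}
  n4: def={y} ue={h}

Backward fixpoint:
  live n0: ∅→{h,i,w}
  live n1: {i,w}→{h,i}
  live n2: {h,i}→{h}
  live n3: {i}→{h}
  live n4: {h}→∅

Interference:
  h↔{i,v,w}
  i↔{h,v,w}
  v↔{h,i}
  w↔{h,i}
  y↔∅

Registers:
  clique {h,i,v} ⇒ need ≥ 3
  assign h→R0 i→R1 v→R2 w→R2 y→R0 — no edge inside a register ⇒ χ ≤ 3
  χ = 3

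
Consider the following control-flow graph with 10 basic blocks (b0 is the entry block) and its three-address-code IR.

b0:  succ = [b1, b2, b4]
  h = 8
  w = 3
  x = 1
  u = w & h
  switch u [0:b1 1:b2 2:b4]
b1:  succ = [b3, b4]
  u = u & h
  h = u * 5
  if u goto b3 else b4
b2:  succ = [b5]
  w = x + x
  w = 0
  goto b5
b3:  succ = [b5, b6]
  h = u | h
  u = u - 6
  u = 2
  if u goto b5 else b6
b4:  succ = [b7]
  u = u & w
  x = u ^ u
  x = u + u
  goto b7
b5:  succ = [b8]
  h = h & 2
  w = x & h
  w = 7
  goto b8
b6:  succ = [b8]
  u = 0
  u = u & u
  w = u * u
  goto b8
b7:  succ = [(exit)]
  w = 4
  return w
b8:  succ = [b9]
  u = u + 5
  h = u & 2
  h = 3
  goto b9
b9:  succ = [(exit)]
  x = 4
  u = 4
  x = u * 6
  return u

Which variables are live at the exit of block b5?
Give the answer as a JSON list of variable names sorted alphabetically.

def/use:
  b0: {h,u,w,x} / ∅
  b1: {h,u} / {h,u}
  b2: {w} / {x}
  b3: {h,u} / {h,u}
  b4: {u,x} / {u,w}
  b5: {h,w} / {h,x}
  b6: {u,w} / ∅
  b7: {w} / ∅
  b8: {h,u} / {u}
  b9: {u,x} / ∅

Backward fixpoint:
  b0 li=∅ lo={h,u,w,x}
  b1 li={h,u,w,x} lo={h,u,w,x}
  b2 li={h,u,x} lo={h,u,x}
  b3 li={h,u,x} lo={h,u,x}
  b4 li={u,w} lo=∅
  b5 li={h,u,x} lo={u}
  b6 li=∅ lo={u}
  b7 li=∅ lo=∅
  b8 li={u} lo=∅
  b9 li=∅ lo=∅

live-out(b5) = ["u"]

Answer: ["u"]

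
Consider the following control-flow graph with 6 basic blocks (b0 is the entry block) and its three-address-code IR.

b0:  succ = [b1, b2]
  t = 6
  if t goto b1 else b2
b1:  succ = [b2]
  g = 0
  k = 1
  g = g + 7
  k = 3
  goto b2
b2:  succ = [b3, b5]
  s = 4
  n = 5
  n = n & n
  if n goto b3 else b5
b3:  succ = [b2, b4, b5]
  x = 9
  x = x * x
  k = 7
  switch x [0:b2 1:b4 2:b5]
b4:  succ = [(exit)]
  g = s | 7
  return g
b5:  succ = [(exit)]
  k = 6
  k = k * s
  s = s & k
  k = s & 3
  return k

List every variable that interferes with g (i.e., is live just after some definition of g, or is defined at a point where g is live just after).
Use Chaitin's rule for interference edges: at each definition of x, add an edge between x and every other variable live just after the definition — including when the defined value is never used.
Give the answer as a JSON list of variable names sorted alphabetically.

Answer: ["k"]

Derivation:
Block summaries:
  b0 def {t} use ∅
  b1 def {g,k} use ∅
  b2 def {n,s} use ∅
  b3 def {k,x} use ∅
  b4 def {g} use {s}
  b5 def {k,s} use {s}

Live sets:
  b0: in=∅ out=∅
  b1: in=∅ out=∅
  b2: in=∅ out={s}
  b3: in={s} out={s}
  b4: in={s} out=∅
  b5: in={s} out=∅

Conflict graph:
  g — {k}
  k — {g,s,x}
  n — {s}
  s — {k,n,x}
  t — ∅
  x — {k,s}

N(g) = ["k"]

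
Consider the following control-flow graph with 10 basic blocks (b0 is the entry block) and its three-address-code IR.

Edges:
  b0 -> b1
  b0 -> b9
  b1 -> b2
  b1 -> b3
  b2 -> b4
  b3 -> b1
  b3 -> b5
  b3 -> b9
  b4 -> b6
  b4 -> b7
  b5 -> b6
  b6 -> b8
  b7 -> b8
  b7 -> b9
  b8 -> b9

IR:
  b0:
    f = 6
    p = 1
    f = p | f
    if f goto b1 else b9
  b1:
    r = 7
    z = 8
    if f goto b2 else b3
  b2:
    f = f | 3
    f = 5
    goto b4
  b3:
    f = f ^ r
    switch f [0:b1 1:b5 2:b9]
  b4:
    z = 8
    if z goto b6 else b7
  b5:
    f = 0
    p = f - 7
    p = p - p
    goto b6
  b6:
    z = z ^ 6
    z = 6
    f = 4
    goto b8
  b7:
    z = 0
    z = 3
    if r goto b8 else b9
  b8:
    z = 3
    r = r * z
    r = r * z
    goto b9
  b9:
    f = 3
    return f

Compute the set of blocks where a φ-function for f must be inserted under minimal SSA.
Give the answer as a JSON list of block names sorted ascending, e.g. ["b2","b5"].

Answer: ["b1", "b6", "b8", "b9"]

Derivation:
idom tree: b1←b0 b2←b1 b3←b1 b4←b2 b5←b3 b6←b1 b7←b4 b8←b1 b9←b0
Join-block Dom:
  b1: preds {b0,b3}: {b0} ∩ {b0,b1,b3} = {b0}; idom=b0
  b6: preds {b4,b5}: {b0,b1,b2,b4} ∩ {b0,b1,b3,b5} = {b0,b1}; idom=b1
  b8: preds {b6,b7}: {b0,b1,b6} ∩ {b0,b1,b2,b4,b7} = {b0,b1}; idom=b1
  b9: preds {b0,b3,b7,b8}: {b0} ∩ {b0,b1,b3} ∩ {b0,b1,b2,b4,b7} ∩ {b0,b1,b8} = {b0}; idom=b0

DF walk-up:
  join b1 pred b0: · stop@b0
  join b1 pred b3: b3→b1 stop@b0
  join b6 pred b4: b4→b2 stop@b1
  join b6 pred b5: b5→b3 stop@b1
  join b8 pred b6: b6 stop@b1
  join b8 pred b7: b7→b4→b2 stop@b1
  join b9 pred b0: · stop@b0
  join b9 pred b3: b3→b1 stop@b0
  join b9 pred b7: b7→b4→b2→b1 stop@b0
  join b9 pred b8: b8→b1 stop@b0
  DF(b0)=∅
  DF(b1)={b1,b9}
  DF(b2)={b6,b8,b9}
  DF(b3)={b1,b6,b9}
  DF(b4)={b6,b8,b9}
  DF(b5)={b6}
  DF(b6)={b8}
  DF(b7)={b8,b9}
  DF(b8)={b9}
  DF(b9)=∅

φ for f: defs {b0,b2,b3,b5,b6,b9}
  DF⁺ = {b1,b6,b8,b9}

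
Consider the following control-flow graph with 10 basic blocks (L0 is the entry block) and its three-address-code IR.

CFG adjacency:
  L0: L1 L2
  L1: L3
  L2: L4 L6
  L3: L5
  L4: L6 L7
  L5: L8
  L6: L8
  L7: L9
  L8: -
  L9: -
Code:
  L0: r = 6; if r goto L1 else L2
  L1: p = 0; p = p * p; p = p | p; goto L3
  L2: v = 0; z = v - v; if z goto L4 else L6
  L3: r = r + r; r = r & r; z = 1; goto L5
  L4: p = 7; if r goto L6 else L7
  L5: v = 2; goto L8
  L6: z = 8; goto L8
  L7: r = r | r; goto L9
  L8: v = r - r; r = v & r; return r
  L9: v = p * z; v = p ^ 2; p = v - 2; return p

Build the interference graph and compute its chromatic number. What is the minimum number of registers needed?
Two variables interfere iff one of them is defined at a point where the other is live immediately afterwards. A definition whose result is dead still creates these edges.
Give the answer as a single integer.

def/use:
  L0 def {r} use ∅
  L1 def {p} use ∅
  L2 def {v,z} use ∅
  L3 def {r,z} use {r}
  L4 def {p} use {r}
  L5 def {v} use ∅
  L6 def {z} use ∅
  L7 def {r} use {r}
  L8 def {r,v} use {r}
  L9 def {p,v} use {p,z}

Backward fixpoint:
  L0: in=∅ out={r}
  L1: in={r} out={r}
  L2: in={r} out={r,z}
  L3: in={r} out={r}
  L4: in={r,z} out={p,r,z}
  L5: in={r} out={r}
  L6: in={r} out={r}
  L7: in={p,r,z} out={p,z}
  L8: in={r} out=∅
  L9: in={p,z} out=∅

Interference:
  p — {r,v,z}
  r — {p,v,z}
  v — {p,r}
  z — {p,r}

Chromatic number:
  lower bound: {p,r,v} mutually conflict ⇒ χ ≥ 3
  assign p→r0 r→r1 v→r2 z→r2 — no edge inside a register ⇒ χ ≤ 3
  χ = 3

Answer: 3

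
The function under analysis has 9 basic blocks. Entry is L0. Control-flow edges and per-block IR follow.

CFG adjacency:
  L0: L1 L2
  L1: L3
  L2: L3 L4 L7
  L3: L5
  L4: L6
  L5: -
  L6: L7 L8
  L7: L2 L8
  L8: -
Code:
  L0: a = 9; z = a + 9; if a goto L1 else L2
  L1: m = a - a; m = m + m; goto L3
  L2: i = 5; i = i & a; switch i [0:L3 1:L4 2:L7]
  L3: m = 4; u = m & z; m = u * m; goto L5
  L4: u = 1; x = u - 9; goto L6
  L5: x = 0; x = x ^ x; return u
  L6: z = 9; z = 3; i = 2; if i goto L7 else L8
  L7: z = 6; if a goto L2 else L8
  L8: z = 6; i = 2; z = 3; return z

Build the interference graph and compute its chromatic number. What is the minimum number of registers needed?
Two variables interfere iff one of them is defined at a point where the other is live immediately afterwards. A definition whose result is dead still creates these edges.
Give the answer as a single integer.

def/use:
  L0 def {a,z} use ∅
  L1 def {m} use {a}
  L2 def {i} use {a}
  L3 def {m,u} use {z}
  L4 def {u,x} use ∅
  L5 def {x} use {u}
  L6 def {i,z} use ∅
  L7 def {z} use {a}
  L8 def {i,z} use ∅

Liveness:
  live L0: ∅→{a,z}
  live L1: {a,z}→{z}
  live L2: {a,z}→{a,z}
  live L3: {z}→{u}
  live L4: {a}→{a}
  live L5: {u}→∅
  live L6: {a}→{a}
  live L7: {a}→{a,z}
  live L8: ∅→∅

Conflict graph:
  a↔{i,u,x,z}
  i↔{a,z}
  m↔{u,z}
  u↔{a,m,x}
  x↔{a,u}
  z↔{a,i,m}

Colouring:
  lower bound: {a,i,z} mutually conflict ⇒ χ ≥ 3
  assign a→r0 i→r2 m→r0 u→r1 x→r2 z→r1 — no edge inside a register ⇒ χ ≤ 3
  χ = 3

Answer: 3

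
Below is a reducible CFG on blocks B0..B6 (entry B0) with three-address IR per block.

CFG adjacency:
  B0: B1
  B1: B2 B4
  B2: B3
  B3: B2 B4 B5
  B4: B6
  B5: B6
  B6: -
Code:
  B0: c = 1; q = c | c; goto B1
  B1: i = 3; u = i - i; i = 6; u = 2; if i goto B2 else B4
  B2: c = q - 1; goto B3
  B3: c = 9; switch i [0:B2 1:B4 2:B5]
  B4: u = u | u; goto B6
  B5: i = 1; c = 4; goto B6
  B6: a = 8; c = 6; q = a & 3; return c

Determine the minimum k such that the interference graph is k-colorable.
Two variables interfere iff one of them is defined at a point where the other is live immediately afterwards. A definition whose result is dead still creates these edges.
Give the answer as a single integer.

Per-block:
  B0: {c,q} / ∅
  B1: {i,u} / ∅
  B2: {c} / {q}
  B3: {c} / {i}
  B4: {u} / {u}
  B5: {c,i} / ∅
  B6: {a,c,q} / ∅

Liveness:
  B0 li=∅ lo={q}
  B1 li={q} lo={i,q,u}
  B2 li={i,q,u} lo={i,q,u}
  B3 li={i,q,u} lo={i,q,u}
  B4 li={u} lo=∅
  B5 li=∅ lo=∅
  B6 li=∅ lo=∅

Interference:
  a: {c}
  c: {a,i,q,u}
  i: {c,q,u}
  q: {c,i,u}
  u: {c,i,q}

Colouring:
  clique {c,i,q,u} ⇒ need ≥ 4
  assign a→r1 c→r0 i→r1 q→r2 u→r3 — no edge inside a register ⇒ χ ≤ 4
  χ = 4

Answer: 4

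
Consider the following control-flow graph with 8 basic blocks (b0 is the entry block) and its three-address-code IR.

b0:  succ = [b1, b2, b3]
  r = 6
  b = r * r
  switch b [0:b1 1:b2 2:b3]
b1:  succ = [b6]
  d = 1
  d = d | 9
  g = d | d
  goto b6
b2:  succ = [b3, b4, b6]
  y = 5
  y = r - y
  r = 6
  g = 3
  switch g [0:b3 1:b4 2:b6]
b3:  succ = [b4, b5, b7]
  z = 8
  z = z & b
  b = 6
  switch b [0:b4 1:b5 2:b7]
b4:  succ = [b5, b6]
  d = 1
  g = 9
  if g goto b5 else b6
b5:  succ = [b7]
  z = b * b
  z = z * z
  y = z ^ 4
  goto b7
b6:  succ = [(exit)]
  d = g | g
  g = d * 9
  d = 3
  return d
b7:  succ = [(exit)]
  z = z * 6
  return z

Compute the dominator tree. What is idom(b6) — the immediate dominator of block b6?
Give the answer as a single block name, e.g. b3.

Answer: b0

Working:
idom tree: b1←b0 b2←b0 b3←b0 b4←b0 b5←b0 b6←b0 b7←b0
Dom∩ at merges:
  b3: preds {b0,b2}: {b0} ∩ {b0,b2} = {b0}; idom=b0
  b4: preds {b2,b3}: {b0,b2} ∩ {b0,b3} = {b0}; idom=b0
  b5: preds {b3,b4}: {b0,b3} ∩ {b0,b4} = {b0}; idom=b0
  b6: preds {b1,b2,b4}: {b0,b1} ∩ {b0,b2} ∩ {b0,b4} = {b0}; idom=b0
  b7: preds {b3,b5}: {b0,b3} ∩ {b0,b5} = {b0}; idom=b0

idom(b6) = b0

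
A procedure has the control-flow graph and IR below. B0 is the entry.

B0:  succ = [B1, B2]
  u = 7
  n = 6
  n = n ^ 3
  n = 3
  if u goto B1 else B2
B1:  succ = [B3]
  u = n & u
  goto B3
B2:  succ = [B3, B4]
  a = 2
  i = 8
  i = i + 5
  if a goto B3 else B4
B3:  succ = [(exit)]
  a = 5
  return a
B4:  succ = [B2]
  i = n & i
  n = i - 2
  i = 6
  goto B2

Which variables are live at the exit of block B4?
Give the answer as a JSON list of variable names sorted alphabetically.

def/use:
  B0: {n,u} / ∅
  B1: {u} / {n,u}
  B2: {a,i} / ∅
  B3: {a} / ∅
  B4: {i,n} / {i,n}

Backward fixpoint:
  live B0: ∅→{n,u}
  live B1: {n,u}→∅
  live B2: {n}→{i,n}
  live B3: ∅→∅
  live B4: {i,n}→{n}

live-out(B4) = ["n"]

Answer: ["n"]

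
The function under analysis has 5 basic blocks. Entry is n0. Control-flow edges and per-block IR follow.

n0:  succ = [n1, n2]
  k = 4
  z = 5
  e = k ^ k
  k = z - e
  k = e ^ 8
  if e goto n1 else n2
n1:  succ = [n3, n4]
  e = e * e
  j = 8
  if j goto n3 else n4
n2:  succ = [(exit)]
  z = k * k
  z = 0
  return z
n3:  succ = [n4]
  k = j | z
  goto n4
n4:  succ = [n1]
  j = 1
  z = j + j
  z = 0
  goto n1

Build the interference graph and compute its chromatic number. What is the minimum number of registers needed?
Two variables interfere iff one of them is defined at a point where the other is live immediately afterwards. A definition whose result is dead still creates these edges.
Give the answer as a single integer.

Answer: 3

Derivation:
Block summaries:
  n0 def {e,k,z} use ∅
  n1 def {e,j} use {e}
  n2 def {z} use {k}
  n3 def {k} use {j,z}
  n4 def {j,z} use ∅

Live sets:
  n0 li=∅ lo={e,k,z}
  n1 li={e,z} lo={e,j,z}
  n2 li={k} lo=∅
  n3 li={e,j,z} lo={e}
  n4 li={e} lo={e,z}

Interference:
  e: {j,k,z}
  j: {e,z}
  k: {e,z}
  z: {e,j,k}

Colouring:
  {e,j,z} pairwise interfere (3-clique) ⇒ χ ≥ 3
  assign e→r0 j→r2 k→r2 z→r1 — no edge inside a register ⇒ χ ≤ 3
  χ = 3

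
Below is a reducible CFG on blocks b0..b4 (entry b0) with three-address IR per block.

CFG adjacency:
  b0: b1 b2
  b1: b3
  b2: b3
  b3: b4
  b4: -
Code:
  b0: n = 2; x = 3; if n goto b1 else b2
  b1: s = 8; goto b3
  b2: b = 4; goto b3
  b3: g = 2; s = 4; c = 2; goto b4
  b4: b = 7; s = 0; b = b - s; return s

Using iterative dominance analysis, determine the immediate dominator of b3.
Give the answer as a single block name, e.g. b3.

Answer: b0

Analysis:
idom tree: b1←b0 b2←b0 b3←b0 b4←b3
Join-block Dom:
  b3: preds {b1,b2}: {b0,b1} ∩ {b0,b2} = {b0}; idom=b0

idom(b3) = b0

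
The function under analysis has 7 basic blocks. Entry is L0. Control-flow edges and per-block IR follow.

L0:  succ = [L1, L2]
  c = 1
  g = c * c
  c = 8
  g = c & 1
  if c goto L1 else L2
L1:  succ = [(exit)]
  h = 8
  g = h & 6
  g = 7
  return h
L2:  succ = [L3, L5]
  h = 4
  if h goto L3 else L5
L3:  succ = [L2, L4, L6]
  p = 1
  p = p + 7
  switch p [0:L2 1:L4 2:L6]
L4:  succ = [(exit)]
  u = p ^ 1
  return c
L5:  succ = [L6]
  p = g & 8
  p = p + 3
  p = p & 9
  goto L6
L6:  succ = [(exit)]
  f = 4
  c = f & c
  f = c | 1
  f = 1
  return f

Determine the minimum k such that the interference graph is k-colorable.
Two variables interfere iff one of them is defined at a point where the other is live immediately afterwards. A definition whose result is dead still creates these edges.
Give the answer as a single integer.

Per-block:
  L0: {c,g} / ∅
  L1: {g,h} / ∅
  L2: {h} / ∅
  L3: {p} / ∅
  L4: {u} / {c,p}
  L5: {p} / {g}
  L6: {c,f} / {c}

Backward fixpoint:
  L0 li=∅ lo={c,g}
  L1 li=∅ lo=∅
  L2 li={c,g} lo={c,g}
  L3 li={c,g} lo={c,g,p}
  L4 li={c,p} lo=∅
  L5 li={c,g} lo={c}
  L6 li={c} lo=∅

Interfere edges:
  c↔{f,g,h,p,u}
  f↔{c}
  g↔{c,h,p}
  h↔{c,g}
  p↔{c,g}
  u↔{c}

Chromatic number:
  lower bound: {c,g,h} mutually conflict ⇒ χ ≥ 3
  assign c→c0 f→c1 g→c1 h→c2 p→c2 u→c1 — no edge inside a register ⇒ χ ≤ 3
  χ = 3

Answer: 3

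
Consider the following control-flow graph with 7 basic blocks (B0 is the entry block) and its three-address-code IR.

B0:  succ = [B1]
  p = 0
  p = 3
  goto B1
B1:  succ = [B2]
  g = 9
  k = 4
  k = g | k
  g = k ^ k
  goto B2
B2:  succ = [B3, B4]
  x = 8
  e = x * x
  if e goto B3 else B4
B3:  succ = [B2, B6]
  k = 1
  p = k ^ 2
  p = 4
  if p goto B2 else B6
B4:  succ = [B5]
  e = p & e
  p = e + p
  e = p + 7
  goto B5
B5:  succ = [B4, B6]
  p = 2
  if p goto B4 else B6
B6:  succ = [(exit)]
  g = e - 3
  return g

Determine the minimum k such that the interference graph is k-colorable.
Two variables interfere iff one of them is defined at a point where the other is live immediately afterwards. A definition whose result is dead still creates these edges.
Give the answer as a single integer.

Answer: 3

Derivation:
Per-block:
  B0: {p} / ∅
  B1: {g,k} / ∅
  B2: {e,x} / ∅
  B3: {k,p} / ∅
  B4: {e,p} / {e,p}
  B5: {p} / ∅
  B6: {g} / {e}

Liveness:
  B0: in=∅ out={p}
  B1: in={p} out={p}
  B2: in={p} out={e,p}
  B3: in={e} out={e,p}
  B4: in={e,p} out={e}
  B5: in={e} out={e,p}
  B6: in={e} out=∅

Interference:
  e↔{k,p}
  g↔{k,p}
  k↔{e,g,p}
  p↔{e,g,k,x}
  x↔{p}

Registers:
  {e,k,p} pairwise interfere (3-clique) ⇒ χ ≥ 3
  3-colouring: c0={p}  c1={k,x}  c2={e,g}
  χ = 3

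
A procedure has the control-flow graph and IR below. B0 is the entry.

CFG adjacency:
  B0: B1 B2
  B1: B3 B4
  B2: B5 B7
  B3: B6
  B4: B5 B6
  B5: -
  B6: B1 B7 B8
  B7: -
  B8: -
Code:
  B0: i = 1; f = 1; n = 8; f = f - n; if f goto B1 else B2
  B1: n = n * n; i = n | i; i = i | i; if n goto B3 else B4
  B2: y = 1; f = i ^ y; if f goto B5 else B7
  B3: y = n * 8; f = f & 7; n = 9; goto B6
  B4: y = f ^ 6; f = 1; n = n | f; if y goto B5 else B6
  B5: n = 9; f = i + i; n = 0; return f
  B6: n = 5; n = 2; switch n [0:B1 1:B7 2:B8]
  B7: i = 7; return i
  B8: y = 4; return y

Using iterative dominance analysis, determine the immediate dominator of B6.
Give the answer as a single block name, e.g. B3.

Answer: B1

Derivation:
idom tree: B1←B0 B2←B0 B3←B1 B4←B1 B5←B0 B6←B1 B7←B0 B8←B6
Join-block Dom:
  B1: preds {B0,B6}: {B0} ∩ {B0,B1,B6} = {B0}; idom=B0
  B5: preds {B2,B4}: {B0,B2} ∩ {B0,B1,B4} = {B0}; idom=B0
  B6: preds {B3,B4}: {B0,B1,B3} ∩ {B0,B1,B4} = {B0,B1}; idom=B1
  B7: preds {B2,B6}: {B0,B2} ∩ {B0,B1,B6} = {B0}; idom=B0

idom(B6) = B1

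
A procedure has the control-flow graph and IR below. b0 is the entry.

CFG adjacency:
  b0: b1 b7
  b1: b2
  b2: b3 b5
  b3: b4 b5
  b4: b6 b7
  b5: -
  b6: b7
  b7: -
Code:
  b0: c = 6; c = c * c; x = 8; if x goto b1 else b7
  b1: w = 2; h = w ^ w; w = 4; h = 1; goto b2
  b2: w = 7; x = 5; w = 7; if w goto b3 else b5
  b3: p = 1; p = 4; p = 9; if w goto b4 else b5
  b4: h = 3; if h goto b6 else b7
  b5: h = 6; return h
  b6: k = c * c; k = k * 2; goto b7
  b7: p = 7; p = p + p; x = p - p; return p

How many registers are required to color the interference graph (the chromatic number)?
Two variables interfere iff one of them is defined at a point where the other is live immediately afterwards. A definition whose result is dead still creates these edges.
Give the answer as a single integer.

def/use:
  b0: def={c,x} ue=∅
  b1: def={h,w} ue=∅
  b2: def={w,x} ue=∅
  b3: def={p} ue={w}
  b4: def={h} ue=∅
  b5: def={h} ue=∅
  b6: def={k} ue={c}
  b7: def={p,x} ue=∅

Liveness:
  b0 li=∅ lo={c}
  b1 li={c} lo={c}
  b2 li={c} lo={c,w}
  b3 li={c,w} lo={c}
  b4 li={c} lo={c}
  b5 li=∅ lo=∅
  b6 li={c} lo=∅
  b7 li=∅ lo=∅

Interfere edges:
  c: {h,p,w,x}
  h: {c}
  k: ∅
  p: {c,w,x}
  w: {c,p}
  x: {c,p}

Registers:
  lower bound: {c,p,w} mutually conflict ⇒ χ ≥ 3
  3-colouring: R0={c,k}  R1={h,p}  R2={w,x}
  χ = 3

Answer: 3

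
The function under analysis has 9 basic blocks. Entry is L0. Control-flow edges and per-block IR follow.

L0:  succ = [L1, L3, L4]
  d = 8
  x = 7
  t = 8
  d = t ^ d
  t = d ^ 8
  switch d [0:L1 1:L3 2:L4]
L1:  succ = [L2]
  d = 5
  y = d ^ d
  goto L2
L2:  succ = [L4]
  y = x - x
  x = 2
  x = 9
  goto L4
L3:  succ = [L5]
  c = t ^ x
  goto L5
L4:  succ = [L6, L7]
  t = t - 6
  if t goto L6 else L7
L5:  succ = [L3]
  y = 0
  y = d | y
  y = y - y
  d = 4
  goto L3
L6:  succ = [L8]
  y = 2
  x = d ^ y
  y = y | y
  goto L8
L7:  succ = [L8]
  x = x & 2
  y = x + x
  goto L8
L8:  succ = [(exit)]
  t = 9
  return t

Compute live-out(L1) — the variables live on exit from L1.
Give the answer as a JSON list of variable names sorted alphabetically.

Block summaries:
  L0: {d,t,x} / ∅
  L1: {d,y} / ∅
  L2: {x,y} / {x}
  L3: {c} / {t,x}
  L4: {t} / {t}
  L5: {d,y} / {d}
  L6: {x,y} / {d}
  L7: {x,y} / {x}
  L8: {t} / ∅

Live sets:
  live L0: ∅→{d,t,x}
  live L1: {t,x}→{d,t,x}
  live L2: {d,t,x}→{d,t,x}
  live L3: {d,t,x}→{d,t,x}
  live L4: {d,t,x}→{d,x}
  live L5: {d,t,x}→{d,t,x}
  live L6: {d}→∅
  live L7: {x}→∅
  live L8: ∅→∅

live-out(L1) = ["d", "t", "x"]

Answer: ["d", "t", "x"]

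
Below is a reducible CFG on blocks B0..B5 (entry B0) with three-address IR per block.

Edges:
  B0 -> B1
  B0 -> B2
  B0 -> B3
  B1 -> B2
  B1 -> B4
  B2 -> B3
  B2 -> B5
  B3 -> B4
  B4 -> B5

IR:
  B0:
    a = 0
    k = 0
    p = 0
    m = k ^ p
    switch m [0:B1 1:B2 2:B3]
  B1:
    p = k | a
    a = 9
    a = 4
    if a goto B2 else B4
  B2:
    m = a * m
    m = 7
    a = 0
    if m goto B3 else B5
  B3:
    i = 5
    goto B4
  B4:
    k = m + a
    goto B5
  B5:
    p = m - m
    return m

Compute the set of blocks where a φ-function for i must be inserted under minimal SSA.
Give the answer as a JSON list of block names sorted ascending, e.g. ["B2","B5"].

Answer: ["B4", "B5"]

Working:
idom tree: B1←B0 B2←B0 B3←B0 B4←B0 B5←B0
Dom at joins:
  B2: preds {B0,B1}: {B0} ∩ {B0,B1} = {B0}; idom=B0
  B3: preds {B0,B2}: {B0} ∩ {B0,B2} = {B0}; idom=B0
  B4: preds {B1,B3}: {B0,B1} ∩ {B0,B3} = {B0}; idom=B0
  B5: preds {B2,B4}: {B0,B2} ∩ {B0,B4} = {B0}; idom=B0

DF walk-up:
  B2←B0: walk · to B0
  B2←B1: walk B1 to B0
  B3←B0: walk · to B0
  B3←B2: walk B2 to B0
  B4←B1: walk B1 to B0
  B4←B3: walk B3 to B0
  B5←B2: walk B2 to B0
  B5←B4: walk B4 to B0
  B0: DF=∅
  B1: DF={B2,B4}
  B2: DF={B3,B5}
  B3: DF={B4}
  B4: DF={B5}
  B5: DF=∅

φ for i: defs {B3}
  DF⁺ = {B4,B5}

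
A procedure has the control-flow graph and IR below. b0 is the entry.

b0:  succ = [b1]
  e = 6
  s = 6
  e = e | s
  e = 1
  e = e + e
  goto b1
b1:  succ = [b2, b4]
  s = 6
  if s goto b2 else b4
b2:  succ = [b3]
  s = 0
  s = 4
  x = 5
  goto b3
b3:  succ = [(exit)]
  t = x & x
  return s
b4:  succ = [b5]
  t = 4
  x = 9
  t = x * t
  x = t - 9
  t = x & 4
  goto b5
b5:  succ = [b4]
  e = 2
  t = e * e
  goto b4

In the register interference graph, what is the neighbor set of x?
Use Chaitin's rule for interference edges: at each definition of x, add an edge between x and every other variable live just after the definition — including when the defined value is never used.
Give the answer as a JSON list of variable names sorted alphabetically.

Answer: ["s", "t"]

Analysis:
def/use:
  b0: {e,s} / ∅
  b1: {s} / ∅
  b2: {s,x} / ∅
  b3: {t} / {s,x}
  b4: {t,x} / ∅
  b5: {e,t} / ∅

Backward fixpoint:
  b0 li=∅ lo=∅
  b1 li=∅ lo=∅
  b2 li=∅ lo={s,x}
  b3 li={s,x} lo=∅
  b4 li=∅ lo=∅
  b5 li=∅ lo=∅

Interference:
  e↔{s}
  s↔{e,t,x}
  t↔{s,x}
  x↔{s,t}

N(x) = ["s", "t"]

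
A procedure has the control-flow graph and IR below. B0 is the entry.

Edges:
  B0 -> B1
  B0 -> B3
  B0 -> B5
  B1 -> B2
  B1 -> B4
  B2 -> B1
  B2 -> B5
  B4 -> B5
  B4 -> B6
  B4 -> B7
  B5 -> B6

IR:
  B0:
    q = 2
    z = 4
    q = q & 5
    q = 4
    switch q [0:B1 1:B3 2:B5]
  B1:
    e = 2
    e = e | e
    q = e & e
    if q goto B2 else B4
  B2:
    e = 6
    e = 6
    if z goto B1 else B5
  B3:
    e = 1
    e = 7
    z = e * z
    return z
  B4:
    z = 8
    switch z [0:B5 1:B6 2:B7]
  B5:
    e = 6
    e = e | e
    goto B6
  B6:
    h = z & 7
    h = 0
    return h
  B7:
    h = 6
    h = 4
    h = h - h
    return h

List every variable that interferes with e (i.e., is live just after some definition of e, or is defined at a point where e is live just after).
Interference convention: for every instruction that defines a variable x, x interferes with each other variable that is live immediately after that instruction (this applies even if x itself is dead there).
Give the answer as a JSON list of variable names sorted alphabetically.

Answer: ["z"]

Derivation:
Per-block:
  B0 def {q,z} use ∅
  B1 def {e,q} use ∅
  B2 def {e} use {z}
  B3 def {e,z} use {z}
  B4 def {z} use ∅
  B5 def {e} use ∅
  B6 def {h} use {z}
  B7 def {h} use ∅

Liveness:
  live B0: ∅→{z}
  live B1: {z}→{z}
  live B2: {z}→{z}
  live B3: {z}→∅
  live B4: ∅→{z}
  live B5: {z}→{z}
  live B6: {z}→∅
  live B7: ∅→∅

Interference:
  e — {z}
  h — ∅
  q — {z}
  z — {e,q}

N(e) = ["z"]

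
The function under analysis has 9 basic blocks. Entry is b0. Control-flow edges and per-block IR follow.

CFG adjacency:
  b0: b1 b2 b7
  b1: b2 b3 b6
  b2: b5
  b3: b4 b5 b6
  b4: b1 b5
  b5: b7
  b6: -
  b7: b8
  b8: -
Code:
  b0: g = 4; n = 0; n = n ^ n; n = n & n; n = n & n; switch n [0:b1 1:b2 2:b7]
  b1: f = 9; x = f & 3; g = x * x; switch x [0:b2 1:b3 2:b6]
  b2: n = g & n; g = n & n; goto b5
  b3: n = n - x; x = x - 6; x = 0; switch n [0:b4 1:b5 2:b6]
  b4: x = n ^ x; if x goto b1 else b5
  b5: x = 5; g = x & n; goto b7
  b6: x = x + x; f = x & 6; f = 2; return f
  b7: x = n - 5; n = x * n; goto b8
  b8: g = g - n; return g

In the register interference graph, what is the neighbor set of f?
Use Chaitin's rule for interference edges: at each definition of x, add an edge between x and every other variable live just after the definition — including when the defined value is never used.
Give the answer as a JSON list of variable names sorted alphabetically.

Per-block:
  b0: def={g,n} ue=∅
  b1: def={f,g,x} ue=∅
  b2: def={g,n} ue={g,n}
  b3: def={n,x} ue={n,x}
  b4: def={x} ue={n,x}
  b5: def={g,x} ue={n}
  b6: def={f,x} ue={x}
  b7: def={n,x} ue={n}
  b8: def={g} ue={g,n}

Live sets:
  b0 li=∅ lo={g,n}
  b1 li={n} lo={g,n,x}
  b2 li={g,n} lo={n}
  b3 li={n,x} lo={n,x}
  b4 li={n,x} lo={n}
  b5 li={n} lo={g,n}
  b6 li={x} lo=∅
  b7 li={g,n} lo={g,n}
  b8 li={g,n} lo=∅

Conflict graph:
  f — {n}
  g — {n,x}
  n — {f,g,x}
  x — {g,n}

N(f) = ["n"]

Answer: ["n"]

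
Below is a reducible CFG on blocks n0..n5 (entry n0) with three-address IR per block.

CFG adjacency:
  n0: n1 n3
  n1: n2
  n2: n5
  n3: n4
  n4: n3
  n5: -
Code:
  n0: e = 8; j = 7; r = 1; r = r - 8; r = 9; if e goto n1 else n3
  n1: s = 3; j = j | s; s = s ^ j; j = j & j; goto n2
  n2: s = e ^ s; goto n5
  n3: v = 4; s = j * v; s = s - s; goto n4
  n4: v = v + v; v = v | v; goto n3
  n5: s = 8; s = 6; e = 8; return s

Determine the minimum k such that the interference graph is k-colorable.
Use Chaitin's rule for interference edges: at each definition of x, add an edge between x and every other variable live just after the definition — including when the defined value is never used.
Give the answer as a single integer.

Block summaries:
  n0: {e,j,r} / ∅
  n1: {j,s} / {j}
  n2: {s} / {e,s}
  n3: {s,v} / {j}
  n4: {v} / {v}
  n5: {e,s} / ∅

Live sets:
  live n0: ∅→{e,j}
  live n1: {e,j}→{e,s}
  live n2: {e,s}→∅
  live n3: {j}→{j,v}
  live n4: {j,v}→{j}
  live n5: ∅→∅

Interfere edges:
  e — {j,r,s}
  j — {e,r,s,v}
  r — {e,j}
  s — {e,j,v}
  v — {j,s}

Chromatic number:
  clique {e,j,r} ⇒ need ≥ 3
  assign e→c1 j→c0 r→c2 s→c2 v→c1 — no edge inside a register ⇒ χ ≤ 3
  χ = 3

Answer: 3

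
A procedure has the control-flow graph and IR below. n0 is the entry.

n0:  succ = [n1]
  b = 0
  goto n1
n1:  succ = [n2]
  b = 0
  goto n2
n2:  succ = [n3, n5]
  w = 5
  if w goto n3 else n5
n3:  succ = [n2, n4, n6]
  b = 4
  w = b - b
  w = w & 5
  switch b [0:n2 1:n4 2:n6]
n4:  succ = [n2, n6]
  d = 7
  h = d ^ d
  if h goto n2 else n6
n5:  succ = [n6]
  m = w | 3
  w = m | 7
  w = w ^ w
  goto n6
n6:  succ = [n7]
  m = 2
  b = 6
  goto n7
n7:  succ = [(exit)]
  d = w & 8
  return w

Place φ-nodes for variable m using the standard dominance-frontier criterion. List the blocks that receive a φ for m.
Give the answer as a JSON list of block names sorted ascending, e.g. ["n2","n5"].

idom tree: n1←n0 n2←n1 n3←n2 n4←n3 n5←n2 n6←n2 n7←n6
Join-block Dom:
  n2: preds {n1,n3,n4}: {n0,n1} ∩ {n0,n1,n2,n3} ∩ {n0,n1,n2,n3,n4} = {n0,n1}; idom=n1
  n6: preds {n3,n4,n5}: {n0,n1,n2,n3} ∩ {n0,n1,n2,n3,n4} ∩ {n0,n1,n2,n5} = {n0,n1,n2}; idom=n2

Frontier:
  join n2 pred n1: · stop@n1
  join n2 pred n3: n3→n2 stop@n1
  join n2 pred n4: n4→n3→n2 stop@n1
  join n6 pred n3: n3 stop@n2
  join n6 pred n4: n4→n3 stop@n2
  join n6 pred n5: n5 stop@n2
  DF(n0)=∅
  DF(n1)=∅
  DF(n2)={n2}
  DF(n3)={n2,n6}
  DF(n4)={n2,n6}
  DF(n5)={n6}
  DF(n6)=∅
  DF(n7)=∅

φ for m: defs {n5,n6}
  DF⁺ = {n6}

Answer: ["n6"]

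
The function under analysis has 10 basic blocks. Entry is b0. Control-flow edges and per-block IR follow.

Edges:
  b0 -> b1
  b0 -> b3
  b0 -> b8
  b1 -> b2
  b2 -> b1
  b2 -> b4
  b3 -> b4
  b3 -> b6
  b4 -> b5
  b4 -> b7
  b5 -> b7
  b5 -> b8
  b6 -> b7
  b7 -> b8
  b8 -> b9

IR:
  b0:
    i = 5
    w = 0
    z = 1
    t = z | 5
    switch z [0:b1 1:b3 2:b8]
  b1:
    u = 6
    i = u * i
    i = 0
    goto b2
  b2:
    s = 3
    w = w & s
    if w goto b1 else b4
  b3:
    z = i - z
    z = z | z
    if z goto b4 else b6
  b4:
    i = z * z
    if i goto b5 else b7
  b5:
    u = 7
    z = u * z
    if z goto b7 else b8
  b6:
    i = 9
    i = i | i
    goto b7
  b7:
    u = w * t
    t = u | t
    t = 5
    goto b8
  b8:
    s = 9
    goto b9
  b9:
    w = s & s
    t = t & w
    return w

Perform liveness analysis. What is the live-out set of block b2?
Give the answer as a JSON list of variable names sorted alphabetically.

Answer: ["i", "t", "w", "z"]

Derivation:
Per-block:
  b0: def={i,t,w,z} ue=∅
  b1: def={i,u} ue={i}
  b2: def={s,w} ue={w}
  b3: def={z} ue={i,z}
  b4: def={i} ue={z}
  b5: def={u,z} ue={z}
  b6: def={i} ue=∅
  b7: def={t,u} ue={t,w}
  b8: def={s} ue=∅
  b9: def={t,w} ue={s,t}

Backward fixpoint:
  b0 li=∅ lo={i,t,w,z}
  b1 li={i,t,w,z} lo={i,t,w,z}
  b2 li={i,t,w,z} lo={i,t,w,z}
  b3 li={i,t,w,z} lo={t,w,z}
  b4 li={t,w,z} lo={t,w,z}
  b5 li={t,w,z} lo={t,w}
  b6 li={t,w} lo={t,w}
  b7 li={t,w} lo={t}
  b8 li={t} lo={s,t}
  b9 li={s,t} lo=∅

live-out(b2) = ["i", "t", "w", "z"]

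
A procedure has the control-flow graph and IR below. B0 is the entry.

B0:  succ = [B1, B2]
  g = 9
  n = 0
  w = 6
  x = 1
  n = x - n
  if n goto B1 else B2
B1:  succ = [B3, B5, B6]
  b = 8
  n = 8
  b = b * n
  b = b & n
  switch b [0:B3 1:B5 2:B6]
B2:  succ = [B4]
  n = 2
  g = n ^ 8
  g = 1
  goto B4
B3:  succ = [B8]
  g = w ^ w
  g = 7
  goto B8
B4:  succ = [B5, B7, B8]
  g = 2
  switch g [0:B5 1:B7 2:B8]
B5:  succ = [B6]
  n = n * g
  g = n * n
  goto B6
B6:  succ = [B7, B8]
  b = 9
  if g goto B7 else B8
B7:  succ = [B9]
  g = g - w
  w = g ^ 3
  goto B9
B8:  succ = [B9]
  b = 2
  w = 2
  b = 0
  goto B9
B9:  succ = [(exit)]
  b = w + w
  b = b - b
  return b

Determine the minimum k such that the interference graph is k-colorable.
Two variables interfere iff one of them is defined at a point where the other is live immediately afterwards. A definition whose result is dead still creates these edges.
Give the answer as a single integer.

Block summaries:
  B0: {g,n,w,x} / ∅
  B1: {b,n} / ∅
  B2: {g,n} / ∅
  B3: {g} / {w}
  B4: {g} / ∅
  B5: {g,n} / {g,n}
  B6: {b} / {g}
  B7: {g,w} / {g,w}
  B8: {b,w} / ∅
  B9: {b} / {w}

Live sets:
  live B0: ∅→{g,w}
  live B1: {g,w}→{g,n,w}
  live B2: {w}→{n,w}
  live B3: {w}→∅
  live B4: {n,w}→{g,n,w}
  live B5: {g,n,w}→{g,w}
  live B6: {g,w}→{g,w}
  live B7: {g,w}→{w}
  live B8: ∅→{w}
  live B9: {w}→∅

Interference:
  b: {g,n,w}
  g: {b,n,w,x}
  n: {b,g,w,x}
  w: {b,g,n,x}
  x: {g,n,w}

Registers:
  clique {b,g,n,w} ⇒ need ≥ 4
  4-colouring: c0={g}  c1={n}  c2={w}  c3={b,x}
  χ = 4

Answer: 4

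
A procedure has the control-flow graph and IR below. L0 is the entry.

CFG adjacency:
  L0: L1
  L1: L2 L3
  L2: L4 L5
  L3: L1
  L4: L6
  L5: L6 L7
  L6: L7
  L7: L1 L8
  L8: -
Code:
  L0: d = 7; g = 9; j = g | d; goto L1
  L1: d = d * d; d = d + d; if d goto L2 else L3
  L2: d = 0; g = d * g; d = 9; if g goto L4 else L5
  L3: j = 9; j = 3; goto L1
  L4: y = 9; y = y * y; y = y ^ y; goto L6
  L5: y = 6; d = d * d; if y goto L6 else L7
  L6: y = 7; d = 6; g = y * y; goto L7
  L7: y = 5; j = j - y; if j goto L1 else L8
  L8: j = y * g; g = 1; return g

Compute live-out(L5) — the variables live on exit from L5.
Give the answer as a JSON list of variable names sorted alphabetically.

Answer: ["d", "g", "j"]

Working:
Block summaries:
  L0: def={d,g,j} ue=∅
  L1: def={d} ue={d}
  L2: def={d,g} ue={g}
  L3: def={j} ue=∅
  L4: def={y} ue=∅
  L5: def={d,y} ue={d}
  L6: def={d,g,y} ue=∅
  L7: def={j,y} ue={j}
  L8: def={g,j} ue={g,y}

Liveness:
  L0: in=∅ out={d,g,j}
  L1: in={d,g,j} out={d,g,j}
  L2: in={g,j} out={d,g,j}
  L3: in={d,g} out={d,g,j}
  L4: in={j} out={j}
  L5: in={d,g,j} out={d,g,j}
  L6: in={j} out={d,g,j}
  L7: in={d,g,j} out={d,g,j,y}
  L8: in={g,y} out=∅

live-out(L5) = ["d", "g", "j"]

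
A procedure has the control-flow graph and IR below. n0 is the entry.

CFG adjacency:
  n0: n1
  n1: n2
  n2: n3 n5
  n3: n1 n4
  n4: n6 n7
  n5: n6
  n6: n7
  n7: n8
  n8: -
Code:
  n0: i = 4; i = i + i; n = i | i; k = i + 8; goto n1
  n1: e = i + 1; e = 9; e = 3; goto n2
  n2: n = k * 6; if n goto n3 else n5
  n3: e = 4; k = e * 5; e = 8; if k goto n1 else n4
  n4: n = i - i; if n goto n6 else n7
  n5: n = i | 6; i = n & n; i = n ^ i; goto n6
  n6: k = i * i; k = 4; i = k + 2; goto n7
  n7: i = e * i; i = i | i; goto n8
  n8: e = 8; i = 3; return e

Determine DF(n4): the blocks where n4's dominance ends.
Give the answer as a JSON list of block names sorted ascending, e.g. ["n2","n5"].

idom tree: n1←n0 n2←n1 n3←n2 n4←n3 n5←n2 n6←n2 n7←n2 n8←n7
Dom∩ at merges:
  n1: preds {n0,n3}: {n0} ∩ {n0,n1,n2,n3} = {n0}; idom=n0
  n6: preds {n4,n5}: {n0,n1,n2,n3,n4} ∩ {n0,n1,n2,n5} = {n0,n1,n2}; idom=n2
  n7: preds {n4,n6}: {n0,n1,n2,n3,n4} ∩ {n0,n1,n2,n6} = {n0,n1,n2}; idom=n2

DF derivation:
  join n1 pred n0: · stop@n0
  join n1 pred n3: n3→n2→n1 stop@n0
  join n6 pred n4: n4→n3 stop@n2
  join n6 pred n5: n5 stop@n2
  join n7 pred n4: n4→n3 stop@n2
  join n7 pred n6: n6 stop@n2
  n0 → ∅
  n1 → {n1}
  n2 → {n1}
  n3 → {n1,n6,n7}
  n4 → {n6,n7}
  n5 → {n6}
  n6 → {n7}
  n7 → ∅
  n8 → ∅

DF(n4) = ["n6", "n7"]

Answer: ["n6", "n7"]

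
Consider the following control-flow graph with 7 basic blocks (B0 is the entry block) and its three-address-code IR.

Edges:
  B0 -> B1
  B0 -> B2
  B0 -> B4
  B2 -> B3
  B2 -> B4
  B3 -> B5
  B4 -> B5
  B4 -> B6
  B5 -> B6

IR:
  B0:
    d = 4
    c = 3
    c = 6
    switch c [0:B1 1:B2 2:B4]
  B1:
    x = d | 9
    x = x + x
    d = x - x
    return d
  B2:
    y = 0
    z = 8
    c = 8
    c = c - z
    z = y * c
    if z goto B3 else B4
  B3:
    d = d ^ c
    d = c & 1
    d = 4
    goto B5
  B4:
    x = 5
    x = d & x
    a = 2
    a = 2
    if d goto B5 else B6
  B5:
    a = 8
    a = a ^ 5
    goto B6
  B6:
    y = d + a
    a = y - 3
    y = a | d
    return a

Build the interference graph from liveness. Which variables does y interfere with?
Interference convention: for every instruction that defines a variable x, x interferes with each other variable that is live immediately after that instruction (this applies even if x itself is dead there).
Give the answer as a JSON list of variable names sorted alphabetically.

Block summaries:
  B0: def={c,d} ue=∅
  B1: def={d,x} ue={d}
  B2: def={c,y,z} ue=∅
  B3: def={d} ue={c,d}
  B4: def={a,x} ue={d}
  B5: def={a} ue=∅
  B6: def={a,y} ue={a,d}

Liveness:
  live B0: ∅→{d}
  live B1: {d}→∅
  live B2: {d}→{c,d}
  live B3: {c,d}→{d}
  live B4: {d}→{a,d}
  live B5: {d}→{a,d}
  live B6: {a,d}→∅

Conflict graph:
  a: {d,y}
  c: {d,y,z}
  d: {a,c,x,y,z}
  x: {d}
  y: {a,c,d,z}
  z: {c,d,y}

N(y) = ["a", "c", "d", "z"]

Answer: ["a", "c", "d", "z"]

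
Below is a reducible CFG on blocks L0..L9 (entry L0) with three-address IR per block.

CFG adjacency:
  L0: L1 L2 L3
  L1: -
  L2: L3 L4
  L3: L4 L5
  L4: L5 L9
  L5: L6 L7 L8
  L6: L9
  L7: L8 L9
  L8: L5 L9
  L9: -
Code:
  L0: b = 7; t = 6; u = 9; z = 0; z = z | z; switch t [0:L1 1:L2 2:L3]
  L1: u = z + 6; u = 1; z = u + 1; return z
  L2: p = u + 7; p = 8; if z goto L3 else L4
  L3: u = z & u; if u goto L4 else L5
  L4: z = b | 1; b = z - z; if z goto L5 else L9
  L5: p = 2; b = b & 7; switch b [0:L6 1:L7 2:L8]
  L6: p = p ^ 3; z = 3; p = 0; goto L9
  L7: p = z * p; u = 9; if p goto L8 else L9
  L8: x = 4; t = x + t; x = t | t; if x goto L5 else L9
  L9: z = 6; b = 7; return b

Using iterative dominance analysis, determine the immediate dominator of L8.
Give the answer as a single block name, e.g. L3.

idom tree: L1←L0 L2←L0 L3←L0 L4←L0 L5←L0 L6←L5 L7←L5 L8←L5 L9←L0
Join-block Dom:
  L3: preds {L0,L2}: {L0} ∩ {L0,L2} = {L0}; idom=L0
  L4: preds {L2,L3}: {L0,L2} ∩ {L0,L3} = {L0}; idom=L0
  L5: preds {L3,L4,L8}: {L0,L3} ∩ {L0,L4} ∩ {L0,L5,L8} = {L0}; idom=L0
  L8: preds {L5,L7}: {L0,L5} ∩ {L0,L5,L7} = {L0,L5}; idom=L5
  L9: preds {L4,L6,L7,L8}: {L0,L4} ∩ {L0,L5,L6} ∩ {L0,L5,L7} ∩ {L0,L5,L8} = {L0}; idom=L0

idom(L8) = L5

Answer: L5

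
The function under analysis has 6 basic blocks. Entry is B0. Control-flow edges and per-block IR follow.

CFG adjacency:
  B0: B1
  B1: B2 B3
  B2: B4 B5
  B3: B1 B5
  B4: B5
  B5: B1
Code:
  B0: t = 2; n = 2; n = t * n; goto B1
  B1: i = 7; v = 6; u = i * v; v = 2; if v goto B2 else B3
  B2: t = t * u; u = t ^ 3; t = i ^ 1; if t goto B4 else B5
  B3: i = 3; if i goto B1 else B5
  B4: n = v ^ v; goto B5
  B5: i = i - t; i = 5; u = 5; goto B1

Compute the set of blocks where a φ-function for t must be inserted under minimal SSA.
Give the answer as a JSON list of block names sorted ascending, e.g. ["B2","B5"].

idom tree: B1←B0 B2←B1 B3←B1 B4←B2 B5←B1
Dom at joins:
  B1: preds {B0,B3,B5}: {B0} ∩ {B0,B1,B3} ∩ {B0,B1,B5} = {B0}; idom=B0
  B5: preds {B2,B3,B4}: {B0,B1,B2} ∩ {B0,B1,B3} ∩ {B0,B1,B2,B4} = {B0,B1}; idom=B1

Frontier:
  join B1 pred B0: · stop@B0
  join B1 pred B3: B3→B1 stop@B0
  join B1 pred B5: B5→B1 stop@B0
  join B5 pred B2: B2 stop@B1
  join B5 pred B3: B3 stop@B1
  join B5 pred B4: B4→B2 stop@B1
  B0: DF=∅
  B1: DF={B1}
  B2: DF={B5}
  B3: DF={B1,B5}
  B4: DF={B5}
  B5: DF={B1}

φ for t: defs {B0,B2}
  DF⁺ = {B1,B5}

Answer: ["B1", "B5"]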